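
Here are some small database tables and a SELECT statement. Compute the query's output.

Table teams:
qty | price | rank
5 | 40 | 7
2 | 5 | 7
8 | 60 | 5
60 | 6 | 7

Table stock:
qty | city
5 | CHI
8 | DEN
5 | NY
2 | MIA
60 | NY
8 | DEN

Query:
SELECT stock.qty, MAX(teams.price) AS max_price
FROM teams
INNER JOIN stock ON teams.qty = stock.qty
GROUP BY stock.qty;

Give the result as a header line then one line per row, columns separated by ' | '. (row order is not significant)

After JOIN stock (6 rows):
teams.qty | teams.price | teams.rank | stock.qty | stock.city
5 | 40 | 7 | 5 | CHI
5 | 40 | 7 | 5 | NY
2 | 5 | 7 | 2 | MIA
8 | 60 | 5 | 8 | DEN
8 | 60 | 5 | 8 | DEN
60 | 6 | 7 | 60 | NY
After GROUP BY (4 rows):
stock.qty | max_price
5 | 40
2 | 5
8 | 60
60 | 6

== RESULT ==
stock.qty | max_price
5 | 40
2 | 5
8 | 60
60 | 6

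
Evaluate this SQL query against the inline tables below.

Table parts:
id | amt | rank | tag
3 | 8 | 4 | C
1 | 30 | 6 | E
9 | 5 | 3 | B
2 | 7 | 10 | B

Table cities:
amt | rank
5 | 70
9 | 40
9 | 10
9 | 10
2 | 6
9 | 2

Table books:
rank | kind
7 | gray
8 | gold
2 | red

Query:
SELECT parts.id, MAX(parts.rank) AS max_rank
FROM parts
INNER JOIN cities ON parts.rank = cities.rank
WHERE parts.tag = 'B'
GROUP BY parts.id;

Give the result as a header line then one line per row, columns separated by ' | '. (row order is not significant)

After JOIN cities (3 rows):
parts.id | parts.amt | parts.rank | parts.tag | cities.amt | cities.rank
1 | 30 | 6 | E | 2 | 6
2 | 7 | 10 | B | 9 | 10
2 | 7 | 10 | B | 9 | 10
After WHERE (2 rows):
parts.id | parts.amt | parts.rank | parts.tag | cities.amt | cities.rank
2 | 7 | 10 | B | 9 | 10
2 | 7 | 10 | B | 9 | 10
After GROUP BY (1 rows):
parts.id | max_rank
2 | 10

== RESULT ==
parts.id | max_rank
2 | 10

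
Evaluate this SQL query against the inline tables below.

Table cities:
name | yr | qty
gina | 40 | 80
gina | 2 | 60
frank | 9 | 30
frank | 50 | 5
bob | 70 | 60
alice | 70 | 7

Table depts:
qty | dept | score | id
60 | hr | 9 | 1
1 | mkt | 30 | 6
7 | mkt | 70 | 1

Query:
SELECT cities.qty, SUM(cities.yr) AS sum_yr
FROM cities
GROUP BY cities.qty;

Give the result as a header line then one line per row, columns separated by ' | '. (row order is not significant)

After GROUP BY (5 rows):
cities.qty | sum_yr
80 | 40
60 | 72
30 | 9
5 | 50
7 | 70

== RESULT ==
cities.qty | sum_yr
80 | 40
60 | 72
30 | 9
5 | 50
7 | 70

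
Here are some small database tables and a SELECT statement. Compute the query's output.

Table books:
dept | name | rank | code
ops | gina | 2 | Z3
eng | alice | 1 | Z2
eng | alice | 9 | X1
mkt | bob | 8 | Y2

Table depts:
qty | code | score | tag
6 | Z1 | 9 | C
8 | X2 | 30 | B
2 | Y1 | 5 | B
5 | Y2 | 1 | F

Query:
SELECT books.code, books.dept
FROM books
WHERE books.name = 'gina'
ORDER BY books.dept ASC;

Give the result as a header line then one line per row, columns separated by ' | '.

After WHERE (1 rows):
books.dept | books.name | books.rank | books.code
ops | gina | 2 | Z3
After SELECT (1 rows):
books.code | books.dept
Z3 | ops
After ORDER BY (1 rows):
books.code | books.dept
Z3 | ops

== RESULT ==
books.code | books.dept
Z3 | ops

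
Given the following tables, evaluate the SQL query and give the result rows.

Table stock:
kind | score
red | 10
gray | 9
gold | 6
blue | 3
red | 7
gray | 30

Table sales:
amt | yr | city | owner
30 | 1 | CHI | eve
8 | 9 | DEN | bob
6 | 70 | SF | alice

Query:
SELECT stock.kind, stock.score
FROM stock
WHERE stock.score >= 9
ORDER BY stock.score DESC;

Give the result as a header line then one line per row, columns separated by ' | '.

After WHERE (3 rows):
stock.kind | stock.score
red | 10
gray | 9
gray | 30
After SELECT (3 rows):
stock.kind | stock.score
red | 10
gray | 9
gray | 30
After ORDER BY (3 rows):
stock.kind | stock.score
gray | 30
red | 10
gray | 9

== RESULT ==
stock.kind | stock.score
gray | 30
red | 10
gray | 9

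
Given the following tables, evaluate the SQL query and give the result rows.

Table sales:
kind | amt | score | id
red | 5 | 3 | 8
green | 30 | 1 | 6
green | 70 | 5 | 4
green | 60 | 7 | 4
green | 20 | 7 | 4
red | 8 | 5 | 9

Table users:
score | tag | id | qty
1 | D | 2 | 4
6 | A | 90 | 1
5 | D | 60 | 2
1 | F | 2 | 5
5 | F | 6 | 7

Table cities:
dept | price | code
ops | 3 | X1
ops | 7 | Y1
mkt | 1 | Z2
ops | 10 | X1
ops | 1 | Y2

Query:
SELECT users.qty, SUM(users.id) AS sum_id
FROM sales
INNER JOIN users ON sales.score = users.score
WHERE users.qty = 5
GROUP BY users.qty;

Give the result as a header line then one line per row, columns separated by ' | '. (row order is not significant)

== RESULT ==
users.qty | sum_id
5 | 2

Derivation:
After JOIN users (6 rows):
sales.kind | sales.amt | sales.score | sales.id | users.score | users.tag | users.id | users.qty
green | 30 | 1 | 6 | 1 | D | 2 | 4
green | 30 | 1 | 6 | 1 | F | 2 | 5
green | 70 | 5 | 4 | 5 | D | 60 | 2
green | 70 | 5 | 4 | 5 | F | 6 | 7
red | 8 | 5 | 9 | 5 | D | 60 | 2
red | 8 | 5 | 9 | 5 | F | 6 | 7
After WHERE (1 rows):
sales.kind | sales.amt | sales.score | sales.id | users.score | users.tag | users.id | users.qty
green | 30 | 1 | 6 | 1 | F | 2 | 5
After GROUP BY (1 rows):
users.qty | sum_id
5 | 2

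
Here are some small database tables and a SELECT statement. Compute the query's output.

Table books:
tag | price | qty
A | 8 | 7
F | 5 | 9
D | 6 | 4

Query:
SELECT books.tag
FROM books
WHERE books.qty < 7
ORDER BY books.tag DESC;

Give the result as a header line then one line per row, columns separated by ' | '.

After WHERE (1 rows):
books.tag | books.price | books.qty
D | 6 | 4
After SELECT (1 rows):
books.tag
D
After ORDER BY (1 rows):
books.tag
D

== RESULT ==
books.tag
D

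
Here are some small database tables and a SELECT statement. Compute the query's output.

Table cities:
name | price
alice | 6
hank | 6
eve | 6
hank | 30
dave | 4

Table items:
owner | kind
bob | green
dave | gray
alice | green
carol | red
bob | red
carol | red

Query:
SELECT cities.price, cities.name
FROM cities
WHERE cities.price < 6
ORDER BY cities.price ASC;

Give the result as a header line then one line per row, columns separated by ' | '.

== RESULT ==
cities.price | cities.name
4 | dave

Derivation:
After WHERE (1 rows):
cities.name | cities.price
dave | 4
After SELECT (1 rows):
cities.price | cities.name
4 | dave
After ORDER BY (1 rows):
cities.price | cities.name
4 | dave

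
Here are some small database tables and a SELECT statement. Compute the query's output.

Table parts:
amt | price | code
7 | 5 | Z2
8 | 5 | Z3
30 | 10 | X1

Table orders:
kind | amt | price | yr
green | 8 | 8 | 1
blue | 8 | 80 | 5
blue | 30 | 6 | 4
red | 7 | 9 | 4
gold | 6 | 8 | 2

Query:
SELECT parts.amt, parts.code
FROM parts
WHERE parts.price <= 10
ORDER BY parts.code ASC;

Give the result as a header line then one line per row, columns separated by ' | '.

After WHERE (3 rows):
parts.amt | parts.price | parts.code
7 | 5 | Z2
8 | 5 | Z3
30 | 10 | X1
After SELECT (3 rows):
parts.amt | parts.code
7 | Z2
8 | Z3
30 | X1
After ORDER BY (3 rows):
parts.amt | parts.code
30 | X1
7 | Z2
8 | Z3

== RESULT ==
parts.amt | parts.code
30 | X1
7 | Z2
8 | Z3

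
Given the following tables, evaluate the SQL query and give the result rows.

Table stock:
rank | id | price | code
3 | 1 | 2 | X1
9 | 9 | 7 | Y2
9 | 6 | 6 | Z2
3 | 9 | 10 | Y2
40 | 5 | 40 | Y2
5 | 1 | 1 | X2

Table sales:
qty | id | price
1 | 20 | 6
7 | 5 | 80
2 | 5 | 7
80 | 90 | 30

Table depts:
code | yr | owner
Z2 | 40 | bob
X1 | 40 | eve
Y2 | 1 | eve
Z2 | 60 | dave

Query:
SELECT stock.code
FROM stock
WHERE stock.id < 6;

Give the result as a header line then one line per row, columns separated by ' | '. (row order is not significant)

== RESULT ==
stock.code
X1
Y2
X2

Derivation:
After WHERE (3 rows):
stock.rank | stock.id | stock.price | stock.code
3 | 1 | 2 | X1
40 | 5 | 40 | Y2
5 | 1 | 1 | X2
After SELECT (3 rows):
stock.code
X1
Y2
X2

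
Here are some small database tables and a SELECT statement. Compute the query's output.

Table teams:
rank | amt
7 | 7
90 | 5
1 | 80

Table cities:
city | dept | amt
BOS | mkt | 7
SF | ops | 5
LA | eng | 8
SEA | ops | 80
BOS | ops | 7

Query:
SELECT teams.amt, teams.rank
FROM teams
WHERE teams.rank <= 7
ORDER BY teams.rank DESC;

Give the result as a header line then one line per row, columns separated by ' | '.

After WHERE (2 rows):
teams.rank | teams.amt
7 | 7
1 | 80
After SELECT (2 rows):
teams.amt | teams.rank
7 | 7
80 | 1
After ORDER BY (2 rows):
teams.amt | teams.rank
7 | 7
80 | 1

== RESULT ==
teams.amt | teams.rank
7 | 7
80 | 1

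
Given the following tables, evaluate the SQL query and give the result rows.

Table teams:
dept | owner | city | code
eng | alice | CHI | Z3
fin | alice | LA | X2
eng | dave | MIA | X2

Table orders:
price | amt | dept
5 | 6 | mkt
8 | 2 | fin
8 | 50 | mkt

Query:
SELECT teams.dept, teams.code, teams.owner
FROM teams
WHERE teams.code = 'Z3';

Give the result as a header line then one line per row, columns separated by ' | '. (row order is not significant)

== RESULT ==
teams.dept | teams.code | teams.owner
eng | Z3 | alice

Derivation:
After WHERE (1 rows):
teams.dept | teams.owner | teams.city | teams.code
eng | alice | CHI | Z3
After SELECT (1 rows):
teams.dept | teams.code | teams.owner
eng | Z3 | alice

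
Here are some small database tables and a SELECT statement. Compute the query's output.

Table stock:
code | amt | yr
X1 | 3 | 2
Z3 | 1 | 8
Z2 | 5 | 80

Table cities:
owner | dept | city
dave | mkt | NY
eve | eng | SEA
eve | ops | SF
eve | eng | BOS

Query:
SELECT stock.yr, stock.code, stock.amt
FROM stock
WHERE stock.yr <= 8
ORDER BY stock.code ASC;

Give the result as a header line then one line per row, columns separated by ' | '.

== RESULT ==
stock.yr | stock.code | stock.amt
2 | X1 | 3
8 | Z3 | 1

Derivation:
After WHERE (2 rows):
stock.code | stock.amt | stock.yr
X1 | 3 | 2
Z3 | 1 | 8
After SELECT (2 rows):
stock.yr | stock.code | stock.amt
2 | X1 | 3
8 | Z3 | 1
After ORDER BY (2 rows):
stock.yr | stock.code | stock.amt
2 | X1 | 3
8 | Z3 | 1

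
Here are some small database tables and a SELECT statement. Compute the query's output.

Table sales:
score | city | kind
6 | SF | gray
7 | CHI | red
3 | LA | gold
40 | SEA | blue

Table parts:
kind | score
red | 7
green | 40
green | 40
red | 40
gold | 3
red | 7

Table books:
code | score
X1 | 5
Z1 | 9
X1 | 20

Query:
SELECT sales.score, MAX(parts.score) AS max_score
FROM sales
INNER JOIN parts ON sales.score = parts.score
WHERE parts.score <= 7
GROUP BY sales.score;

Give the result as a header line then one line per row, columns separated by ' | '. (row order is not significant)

After JOIN parts (6 rows):
sales.score | sales.city | sales.kind | parts.kind | parts.score
7 | CHI | red | red | 7
7 | CHI | red | red | 7
3 | LA | gold | gold | 3
40 | SEA | blue | green | 40
40 | SEA | blue | green | 40
40 | SEA | blue | red | 40
After WHERE (3 rows):
sales.score | sales.city | sales.kind | parts.kind | parts.score
7 | CHI | red | red | 7
7 | CHI | red | red | 7
3 | LA | gold | gold | 3
After GROUP BY (2 rows):
sales.score | max_score
7 | 7
3 | 3

== RESULT ==
sales.score | max_score
7 | 7
3 | 3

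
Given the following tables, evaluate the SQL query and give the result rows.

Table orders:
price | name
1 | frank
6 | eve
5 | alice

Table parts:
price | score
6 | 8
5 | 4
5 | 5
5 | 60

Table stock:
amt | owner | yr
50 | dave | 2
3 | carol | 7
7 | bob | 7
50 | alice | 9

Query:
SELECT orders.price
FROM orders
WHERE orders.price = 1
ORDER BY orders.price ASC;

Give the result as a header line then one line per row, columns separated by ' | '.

== RESULT ==
orders.price
1

Derivation:
After WHERE (1 rows):
orders.price | orders.name
1 | frank
After SELECT (1 rows):
orders.price
1
After ORDER BY (1 rows):
orders.price
1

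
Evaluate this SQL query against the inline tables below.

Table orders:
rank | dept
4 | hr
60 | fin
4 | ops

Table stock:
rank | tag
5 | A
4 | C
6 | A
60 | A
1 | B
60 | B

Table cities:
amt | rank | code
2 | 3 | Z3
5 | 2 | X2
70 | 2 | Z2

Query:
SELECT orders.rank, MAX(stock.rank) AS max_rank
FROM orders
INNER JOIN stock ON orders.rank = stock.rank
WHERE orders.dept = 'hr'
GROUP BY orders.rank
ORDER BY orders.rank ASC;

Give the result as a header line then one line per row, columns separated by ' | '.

== RESULT ==
orders.rank | max_rank
4 | 4

Derivation:
After JOIN stock (4 rows):
orders.rank | orders.dept | stock.rank | stock.tag
4 | hr | 4 | C
60 | fin | 60 | A
60 | fin | 60 | B
4 | ops | 4 | C
After WHERE (1 rows):
orders.rank | orders.dept | stock.rank | stock.tag
4 | hr | 4 | C
After GROUP BY (1 rows):
orders.rank | max_rank
4 | 4
After ORDER BY (1 rows):
orders.rank | max_rank
4 | 4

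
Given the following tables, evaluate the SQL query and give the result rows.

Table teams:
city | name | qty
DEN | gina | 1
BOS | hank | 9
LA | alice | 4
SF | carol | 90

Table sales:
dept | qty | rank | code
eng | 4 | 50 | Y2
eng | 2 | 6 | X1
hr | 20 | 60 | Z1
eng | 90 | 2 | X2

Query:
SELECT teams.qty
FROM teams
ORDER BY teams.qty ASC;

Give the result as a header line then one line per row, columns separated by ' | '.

After SELECT (4 rows):
teams.qty
1
9
4
90
After ORDER BY (4 rows):
teams.qty
1
4
9
90

== RESULT ==
teams.qty
1
4
9
90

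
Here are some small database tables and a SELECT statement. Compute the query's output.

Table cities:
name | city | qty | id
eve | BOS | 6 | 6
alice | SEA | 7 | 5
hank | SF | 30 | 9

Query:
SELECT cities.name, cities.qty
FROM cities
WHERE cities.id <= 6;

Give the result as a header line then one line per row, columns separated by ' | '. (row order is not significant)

After WHERE (2 rows):
cities.name | cities.city | cities.qty | cities.id
eve | BOS | 6 | 6
alice | SEA | 7 | 5
After SELECT (2 rows):
cities.name | cities.qty
eve | 6
alice | 7

== RESULT ==
cities.name | cities.qty
eve | 6
alice | 7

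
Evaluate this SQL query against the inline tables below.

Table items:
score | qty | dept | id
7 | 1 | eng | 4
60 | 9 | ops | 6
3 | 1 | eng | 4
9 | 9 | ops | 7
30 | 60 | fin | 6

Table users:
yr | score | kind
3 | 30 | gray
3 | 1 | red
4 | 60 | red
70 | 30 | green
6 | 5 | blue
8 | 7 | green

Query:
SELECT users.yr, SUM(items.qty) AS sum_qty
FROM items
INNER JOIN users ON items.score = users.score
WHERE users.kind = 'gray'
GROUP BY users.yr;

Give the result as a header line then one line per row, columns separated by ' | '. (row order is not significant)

After JOIN users (4 rows):
items.score | items.qty | items.dept | items.id | users.yr | users.score | users.kind
7 | 1 | eng | 4 | 8 | 7 | green
60 | 9 | ops | 6 | 4 | 60 | red
30 | 60 | fin | 6 | 3 | 30 | gray
30 | 60 | fin | 6 | 70 | 30 | green
After WHERE (1 rows):
items.score | items.qty | items.dept | items.id | users.yr | users.score | users.kind
30 | 60 | fin | 6 | 3 | 30 | gray
After GROUP BY (1 rows):
users.yr | sum_qty
3 | 60

== RESULT ==
users.yr | sum_qty
3 | 60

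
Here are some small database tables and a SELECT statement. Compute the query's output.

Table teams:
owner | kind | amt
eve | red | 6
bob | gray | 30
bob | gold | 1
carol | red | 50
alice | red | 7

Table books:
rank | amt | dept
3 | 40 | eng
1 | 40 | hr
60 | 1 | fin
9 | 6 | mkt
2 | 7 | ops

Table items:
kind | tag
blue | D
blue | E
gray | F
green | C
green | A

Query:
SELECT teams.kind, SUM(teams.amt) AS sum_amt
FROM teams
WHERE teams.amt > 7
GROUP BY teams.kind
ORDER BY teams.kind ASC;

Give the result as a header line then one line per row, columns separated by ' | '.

After WHERE (2 rows):
teams.owner | teams.kind | teams.amt
bob | gray | 30
carol | red | 50
After GROUP BY (2 rows):
teams.kind | sum_amt
gray | 30
red | 50
After ORDER BY (2 rows):
teams.kind | sum_amt
gray | 30
red | 50

== RESULT ==
teams.kind | sum_amt
gray | 30
red | 50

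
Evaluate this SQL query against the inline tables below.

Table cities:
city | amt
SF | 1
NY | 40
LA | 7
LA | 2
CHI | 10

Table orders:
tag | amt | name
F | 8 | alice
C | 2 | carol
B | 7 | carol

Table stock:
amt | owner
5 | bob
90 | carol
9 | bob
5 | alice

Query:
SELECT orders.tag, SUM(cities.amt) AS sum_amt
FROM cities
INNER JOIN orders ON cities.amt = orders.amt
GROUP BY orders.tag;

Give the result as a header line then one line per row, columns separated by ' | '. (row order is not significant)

After JOIN orders (2 rows):
cities.city | cities.amt | orders.tag | orders.amt | orders.name
LA | 7 | B | 7 | carol
LA | 2 | C | 2 | carol
After GROUP BY (2 rows):
orders.tag | sum_amt
B | 7
C | 2

== RESULT ==
orders.tag | sum_amt
B | 7
C | 2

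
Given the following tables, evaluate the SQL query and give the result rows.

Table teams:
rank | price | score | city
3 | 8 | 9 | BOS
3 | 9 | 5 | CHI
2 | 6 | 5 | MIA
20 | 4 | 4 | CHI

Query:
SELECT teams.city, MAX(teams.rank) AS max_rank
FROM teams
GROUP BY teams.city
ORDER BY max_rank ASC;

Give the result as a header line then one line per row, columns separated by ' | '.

== RESULT ==
teams.city | max_rank
MIA | 2
BOS | 3
CHI | 20

Derivation:
After GROUP BY (3 rows):
teams.city | max_rank
BOS | 3
CHI | 20
MIA | 2
After ORDER BY (3 rows):
teams.city | max_rank
MIA | 2
BOS | 3
CHI | 20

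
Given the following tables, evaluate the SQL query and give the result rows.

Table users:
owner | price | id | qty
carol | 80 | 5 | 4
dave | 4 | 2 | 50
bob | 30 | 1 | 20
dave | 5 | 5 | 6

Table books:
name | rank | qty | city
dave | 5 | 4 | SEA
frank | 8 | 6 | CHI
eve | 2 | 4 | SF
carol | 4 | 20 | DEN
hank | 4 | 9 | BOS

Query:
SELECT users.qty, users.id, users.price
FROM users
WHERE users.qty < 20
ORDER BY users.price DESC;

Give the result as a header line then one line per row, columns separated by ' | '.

After WHERE (2 rows):
users.owner | users.price | users.id | users.qty
carol | 80 | 5 | 4
dave | 5 | 5 | 6
After SELECT (2 rows):
users.qty | users.id | users.price
4 | 5 | 80
6 | 5 | 5
After ORDER BY (2 rows):
users.qty | users.id | users.price
4 | 5 | 80
6 | 5 | 5

== RESULT ==
users.qty | users.id | users.price
4 | 5 | 80
6 | 5 | 5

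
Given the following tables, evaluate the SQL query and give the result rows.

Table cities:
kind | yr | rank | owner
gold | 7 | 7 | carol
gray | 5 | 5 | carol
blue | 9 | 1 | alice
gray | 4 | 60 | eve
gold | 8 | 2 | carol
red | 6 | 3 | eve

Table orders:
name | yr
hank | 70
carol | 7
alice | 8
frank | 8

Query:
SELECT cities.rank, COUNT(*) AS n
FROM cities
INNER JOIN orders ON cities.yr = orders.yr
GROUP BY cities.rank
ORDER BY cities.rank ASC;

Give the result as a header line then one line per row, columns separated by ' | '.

After JOIN orders (3 rows):
cities.kind | cities.yr | cities.rank | cities.owner | orders.name | orders.yr
gold | 7 | 7 | carol | carol | 7
gold | 8 | 2 | carol | alice | 8
gold | 8 | 2 | carol | frank | 8
After GROUP BY (2 rows):
cities.rank | n
7 | 1
2 | 2
After ORDER BY (2 rows):
cities.rank | n
2 | 2
7 | 1

== RESULT ==
cities.rank | n
2 | 2
7 | 1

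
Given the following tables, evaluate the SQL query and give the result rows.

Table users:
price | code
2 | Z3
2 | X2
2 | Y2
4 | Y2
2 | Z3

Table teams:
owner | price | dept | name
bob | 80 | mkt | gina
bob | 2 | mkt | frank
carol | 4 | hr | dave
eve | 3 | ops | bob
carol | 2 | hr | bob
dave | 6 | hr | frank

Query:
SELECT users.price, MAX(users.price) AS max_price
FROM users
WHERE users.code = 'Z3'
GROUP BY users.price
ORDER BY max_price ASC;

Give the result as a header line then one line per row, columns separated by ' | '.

After WHERE (2 rows):
users.price | users.code
2 | Z3
2 | Z3
After GROUP BY (1 rows):
users.price | max_price
2 | 2
After ORDER BY (1 rows):
users.price | max_price
2 | 2

== RESULT ==
users.price | max_price
2 | 2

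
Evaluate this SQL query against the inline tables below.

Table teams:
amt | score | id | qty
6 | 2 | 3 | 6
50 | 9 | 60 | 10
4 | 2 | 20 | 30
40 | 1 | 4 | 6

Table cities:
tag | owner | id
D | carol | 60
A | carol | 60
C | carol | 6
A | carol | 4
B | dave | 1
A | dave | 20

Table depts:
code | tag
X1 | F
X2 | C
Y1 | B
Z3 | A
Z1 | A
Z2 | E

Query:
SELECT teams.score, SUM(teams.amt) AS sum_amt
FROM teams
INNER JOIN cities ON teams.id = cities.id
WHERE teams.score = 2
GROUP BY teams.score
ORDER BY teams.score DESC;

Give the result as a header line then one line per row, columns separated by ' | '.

After JOIN cities (4 rows):
teams.amt | teams.score | teams.id | teams.qty | cities.tag | cities.owner | cities.id
50 | 9 | 60 | 10 | D | carol | 60
50 | 9 | 60 | 10 | A | carol | 60
4 | 2 | 20 | 30 | A | dave | 20
40 | 1 | 4 | 6 | A | carol | 4
After WHERE (1 rows):
teams.amt | teams.score | teams.id | teams.qty | cities.tag | cities.owner | cities.id
4 | 2 | 20 | 30 | A | dave | 20
After GROUP BY (1 rows):
teams.score | sum_amt
2 | 4
After ORDER BY (1 rows):
teams.score | sum_amt
2 | 4

== RESULT ==
teams.score | sum_amt
2 | 4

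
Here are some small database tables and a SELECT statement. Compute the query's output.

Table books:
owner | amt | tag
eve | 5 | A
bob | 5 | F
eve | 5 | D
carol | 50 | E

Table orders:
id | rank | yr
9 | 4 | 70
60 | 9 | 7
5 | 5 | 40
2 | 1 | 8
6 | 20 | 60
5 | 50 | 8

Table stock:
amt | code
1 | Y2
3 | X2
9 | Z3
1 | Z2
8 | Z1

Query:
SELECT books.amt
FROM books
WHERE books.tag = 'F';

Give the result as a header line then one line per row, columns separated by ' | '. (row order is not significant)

== RESULT ==
books.amt
5

Derivation:
After WHERE (1 rows):
books.owner | books.amt | books.tag
bob | 5 | F
After SELECT (1 rows):
books.amt
5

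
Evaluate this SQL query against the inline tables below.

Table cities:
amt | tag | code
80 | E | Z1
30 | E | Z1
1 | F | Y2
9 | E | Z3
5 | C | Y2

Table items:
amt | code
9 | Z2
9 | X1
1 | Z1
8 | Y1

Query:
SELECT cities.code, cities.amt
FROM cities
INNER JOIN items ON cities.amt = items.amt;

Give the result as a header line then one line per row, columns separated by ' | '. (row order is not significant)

== RESULT ==
cities.code | cities.amt
Y2 | 1
Z3 | 9
Z3 | 9

Derivation:
After JOIN items (3 rows):
cities.amt | cities.tag | cities.code | items.amt | items.code
1 | F | Y2 | 1 | Z1
9 | E | Z3 | 9 | Z2
9 | E | Z3 | 9 | X1
After SELECT (3 rows):
cities.code | cities.amt
Y2 | 1
Z3 | 9
Z3 | 9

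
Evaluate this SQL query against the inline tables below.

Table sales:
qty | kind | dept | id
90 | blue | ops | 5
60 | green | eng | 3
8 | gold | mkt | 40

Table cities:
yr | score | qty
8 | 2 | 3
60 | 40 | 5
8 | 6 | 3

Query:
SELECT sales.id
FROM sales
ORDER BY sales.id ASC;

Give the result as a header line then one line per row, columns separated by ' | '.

After SELECT (3 rows):
sales.id
5
3
40
After ORDER BY (3 rows):
sales.id
3
5
40

== RESULT ==
sales.id
3
5
40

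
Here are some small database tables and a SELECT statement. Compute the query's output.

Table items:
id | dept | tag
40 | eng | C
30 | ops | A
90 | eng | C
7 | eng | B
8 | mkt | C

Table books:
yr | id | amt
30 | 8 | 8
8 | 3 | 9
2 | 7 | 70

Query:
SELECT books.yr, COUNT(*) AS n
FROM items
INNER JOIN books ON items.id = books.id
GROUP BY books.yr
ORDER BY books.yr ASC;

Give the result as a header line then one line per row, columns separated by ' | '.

== RESULT ==
books.yr | n
2 | 1
30 | 1

Derivation:
After JOIN books (2 rows):
items.id | items.dept | items.tag | books.yr | books.id | books.amt
7 | eng | B | 2 | 7 | 70
8 | mkt | C | 30 | 8 | 8
After GROUP BY (2 rows):
books.yr | n
2 | 1
30 | 1
After ORDER BY (2 rows):
books.yr | n
2 | 1
30 | 1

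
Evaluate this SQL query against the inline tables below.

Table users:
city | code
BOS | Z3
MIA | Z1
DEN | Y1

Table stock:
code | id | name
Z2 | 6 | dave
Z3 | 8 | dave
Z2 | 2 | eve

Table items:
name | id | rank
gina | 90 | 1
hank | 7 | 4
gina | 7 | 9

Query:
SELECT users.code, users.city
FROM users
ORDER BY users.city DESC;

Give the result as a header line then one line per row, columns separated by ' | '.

After SELECT (3 rows):
users.code | users.city
Z3 | BOS
Z1 | MIA
Y1 | DEN
After ORDER BY (3 rows):
users.code | users.city
Z1 | MIA
Y1 | DEN
Z3 | BOS

== RESULT ==
users.code | users.city
Z1 | MIA
Y1 | DEN
Z3 | BOS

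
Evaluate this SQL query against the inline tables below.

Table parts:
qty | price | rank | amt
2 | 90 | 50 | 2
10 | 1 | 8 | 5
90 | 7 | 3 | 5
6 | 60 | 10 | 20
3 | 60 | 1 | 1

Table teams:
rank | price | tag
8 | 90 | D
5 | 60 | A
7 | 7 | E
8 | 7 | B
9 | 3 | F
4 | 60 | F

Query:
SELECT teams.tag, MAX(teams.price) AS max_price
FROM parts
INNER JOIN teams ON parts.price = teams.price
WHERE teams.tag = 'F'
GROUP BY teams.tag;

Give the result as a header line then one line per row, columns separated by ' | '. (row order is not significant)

After JOIN teams (7 rows):
parts.qty | parts.price | parts.rank | parts.amt | teams.rank | teams.price | teams.tag
2 | 90 | 50 | 2 | 8 | 90 | D
90 | 7 | 3 | 5 | 7 | 7 | E
90 | 7 | 3 | 5 | 8 | 7 | B
6 | 60 | 10 | 20 | 5 | 60 | A
6 | 60 | 10 | 20 | 4 | 60 | F
3 | 60 | 1 | 1 | 5 | 60 | A
3 | 60 | 1 | 1 | 4 | 60 | F
After WHERE (2 rows):
parts.qty | parts.price | parts.rank | parts.amt | teams.rank | teams.price | teams.tag
6 | 60 | 10 | 20 | 4 | 60 | F
3 | 60 | 1 | 1 | 4 | 60 | F
After GROUP BY (1 rows):
teams.tag | max_price
F | 60

== RESULT ==
teams.tag | max_price
F | 60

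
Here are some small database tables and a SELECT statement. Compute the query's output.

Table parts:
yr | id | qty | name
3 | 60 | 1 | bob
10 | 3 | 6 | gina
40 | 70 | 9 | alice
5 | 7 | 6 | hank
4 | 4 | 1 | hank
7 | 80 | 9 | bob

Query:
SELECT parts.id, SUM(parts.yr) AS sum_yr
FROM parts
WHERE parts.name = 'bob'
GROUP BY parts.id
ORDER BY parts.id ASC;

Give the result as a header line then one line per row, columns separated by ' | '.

After WHERE (2 rows):
parts.yr | parts.id | parts.qty | parts.name
3 | 60 | 1 | bob
7 | 80 | 9 | bob
After GROUP BY (2 rows):
parts.id | sum_yr
60 | 3
80 | 7
After ORDER BY (2 rows):
parts.id | sum_yr
60 | 3
80 | 7

== RESULT ==
parts.id | sum_yr
60 | 3
80 | 7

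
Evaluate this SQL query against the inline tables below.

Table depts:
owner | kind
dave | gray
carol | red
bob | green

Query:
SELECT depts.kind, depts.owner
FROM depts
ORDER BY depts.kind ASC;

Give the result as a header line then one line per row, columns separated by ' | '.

After SELECT (3 rows):
depts.kind | depts.owner
gray | dave
red | carol
green | bob
After ORDER BY (3 rows):
depts.kind | depts.owner
gray | dave
green | bob
red | carol

== RESULT ==
depts.kind | depts.owner
gray | dave
green | bob
red | carol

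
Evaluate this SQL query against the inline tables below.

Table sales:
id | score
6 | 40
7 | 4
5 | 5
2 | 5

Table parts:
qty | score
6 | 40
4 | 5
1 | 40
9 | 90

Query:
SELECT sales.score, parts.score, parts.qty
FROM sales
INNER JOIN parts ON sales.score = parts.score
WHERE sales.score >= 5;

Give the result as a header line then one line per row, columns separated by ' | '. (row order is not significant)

After JOIN parts (4 rows):
sales.id | sales.score | parts.qty | parts.score
6 | 40 | 6 | 40
6 | 40 | 1 | 40
5 | 5 | 4 | 5
2 | 5 | 4 | 5
After WHERE (4 rows):
sales.id | sales.score | parts.qty | parts.score
6 | 40 | 6 | 40
6 | 40 | 1 | 40
5 | 5 | 4 | 5
2 | 5 | 4 | 5
After SELECT (4 rows):
sales.score | parts.score | parts.qty
40 | 40 | 6
40 | 40 | 1
5 | 5 | 4
5 | 5 | 4

== RESULT ==
sales.score | parts.score | parts.qty
40 | 40 | 6
40 | 40 | 1
5 | 5 | 4
5 | 5 | 4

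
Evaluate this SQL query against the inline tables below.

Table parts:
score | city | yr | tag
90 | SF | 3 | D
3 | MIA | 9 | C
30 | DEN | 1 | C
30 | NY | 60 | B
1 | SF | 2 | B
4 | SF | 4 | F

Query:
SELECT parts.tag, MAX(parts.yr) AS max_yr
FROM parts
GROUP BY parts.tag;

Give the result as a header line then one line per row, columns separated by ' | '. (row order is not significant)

After GROUP BY (4 rows):
parts.tag | max_yr
D | 3
C | 9
B | 60
F | 4

== RESULT ==
parts.tag | max_yr
D | 3
C | 9
B | 60
F | 4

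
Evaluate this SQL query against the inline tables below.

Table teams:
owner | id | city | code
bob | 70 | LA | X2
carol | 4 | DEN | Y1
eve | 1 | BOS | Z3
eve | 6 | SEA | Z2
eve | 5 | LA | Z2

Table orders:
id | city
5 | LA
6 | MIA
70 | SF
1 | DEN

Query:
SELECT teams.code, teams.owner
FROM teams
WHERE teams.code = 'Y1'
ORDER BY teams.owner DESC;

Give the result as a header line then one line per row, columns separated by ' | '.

== RESULT ==
teams.code | teams.owner
Y1 | carol

Derivation:
After WHERE (1 rows):
teams.owner | teams.id | teams.city | teams.code
carol | 4 | DEN | Y1
After SELECT (1 rows):
teams.code | teams.owner
Y1 | carol
After ORDER BY (1 rows):
teams.code | teams.owner
Y1 | carol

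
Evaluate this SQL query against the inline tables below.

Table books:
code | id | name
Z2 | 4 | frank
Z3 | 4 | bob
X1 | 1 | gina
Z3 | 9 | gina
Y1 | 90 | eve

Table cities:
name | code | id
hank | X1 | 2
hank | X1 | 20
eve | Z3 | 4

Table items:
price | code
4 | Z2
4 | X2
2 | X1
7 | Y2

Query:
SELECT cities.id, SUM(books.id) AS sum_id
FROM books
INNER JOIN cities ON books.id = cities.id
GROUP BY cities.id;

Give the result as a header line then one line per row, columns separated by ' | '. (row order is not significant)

== RESULT ==
cities.id | sum_id
4 | 8

Derivation:
After JOIN cities (2 rows):
books.code | books.id | books.name | cities.name | cities.code | cities.id
Z2 | 4 | frank | eve | Z3 | 4
Z3 | 4 | bob | eve | Z3 | 4
After GROUP BY (1 rows):
cities.id | sum_id
4 | 8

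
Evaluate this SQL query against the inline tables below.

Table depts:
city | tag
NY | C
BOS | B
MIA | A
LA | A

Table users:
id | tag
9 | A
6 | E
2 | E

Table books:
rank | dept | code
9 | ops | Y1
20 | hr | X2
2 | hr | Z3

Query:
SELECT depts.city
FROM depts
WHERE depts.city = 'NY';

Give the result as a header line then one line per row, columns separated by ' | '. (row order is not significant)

== RESULT ==
depts.city
NY

Derivation:
After WHERE (1 rows):
depts.city | depts.tag
NY | C
After SELECT (1 rows):
depts.city
NY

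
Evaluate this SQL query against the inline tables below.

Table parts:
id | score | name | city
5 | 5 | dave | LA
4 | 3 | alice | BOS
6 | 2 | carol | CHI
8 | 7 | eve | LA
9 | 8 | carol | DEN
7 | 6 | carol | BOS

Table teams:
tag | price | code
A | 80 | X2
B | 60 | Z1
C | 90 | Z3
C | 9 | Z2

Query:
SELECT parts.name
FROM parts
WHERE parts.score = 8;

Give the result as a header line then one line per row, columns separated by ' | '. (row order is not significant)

After WHERE (1 rows):
parts.id | parts.score | parts.name | parts.city
9 | 8 | carol | DEN
After SELECT (1 rows):
parts.name
carol

== RESULT ==
parts.name
carol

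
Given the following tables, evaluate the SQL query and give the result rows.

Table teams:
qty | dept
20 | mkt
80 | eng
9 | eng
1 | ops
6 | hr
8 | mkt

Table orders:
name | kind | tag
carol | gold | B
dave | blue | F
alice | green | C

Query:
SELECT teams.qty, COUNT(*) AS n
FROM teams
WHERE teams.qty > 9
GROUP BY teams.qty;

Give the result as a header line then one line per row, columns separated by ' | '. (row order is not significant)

After WHERE (2 rows):
teams.qty | teams.dept
20 | mkt
80 | eng
After GROUP BY (2 rows):
teams.qty | n
20 | 1
80 | 1

== RESULT ==
teams.qty | n
20 | 1
80 | 1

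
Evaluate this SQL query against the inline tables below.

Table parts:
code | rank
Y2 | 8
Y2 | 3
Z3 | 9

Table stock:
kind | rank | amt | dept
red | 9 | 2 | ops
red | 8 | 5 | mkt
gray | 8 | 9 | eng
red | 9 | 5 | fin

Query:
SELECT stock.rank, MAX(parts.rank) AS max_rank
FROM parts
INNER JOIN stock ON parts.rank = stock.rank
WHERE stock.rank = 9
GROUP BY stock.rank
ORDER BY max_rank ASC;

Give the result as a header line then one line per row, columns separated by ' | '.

== RESULT ==
stock.rank | max_rank
9 | 9

Derivation:
After JOIN stock (4 rows):
parts.code | parts.rank | stock.kind | stock.rank | stock.amt | stock.dept
Y2 | 8 | red | 8 | 5 | mkt
Y2 | 8 | gray | 8 | 9 | eng
Z3 | 9 | red | 9 | 2 | ops
Z3 | 9 | red | 9 | 5 | fin
After WHERE (2 rows):
parts.code | parts.rank | stock.kind | stock.rank | stock.amt | stock.dept
Z3 | 9 | red | 9 | 2 | ops
Z3 | 9 | red | 9 | 5 | fin
After GROUP BY (1 rows):
stock.rank | max_rank
9 | 9
After ORDER BY (1 rows):
stock.rank | max_rank
9 | 9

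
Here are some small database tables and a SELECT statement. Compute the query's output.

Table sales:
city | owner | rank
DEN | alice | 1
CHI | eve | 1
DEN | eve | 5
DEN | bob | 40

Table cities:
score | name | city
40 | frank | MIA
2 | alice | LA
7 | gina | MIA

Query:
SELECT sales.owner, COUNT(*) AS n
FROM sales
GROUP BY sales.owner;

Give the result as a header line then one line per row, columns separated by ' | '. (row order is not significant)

== RESULT ==
sales.owner | n
alice | 1
eve | 2
bob | 1

Derivation:
After GROUP BY (3 rows):
sales.owner | n
alice | 1
eve | 2
bob | 1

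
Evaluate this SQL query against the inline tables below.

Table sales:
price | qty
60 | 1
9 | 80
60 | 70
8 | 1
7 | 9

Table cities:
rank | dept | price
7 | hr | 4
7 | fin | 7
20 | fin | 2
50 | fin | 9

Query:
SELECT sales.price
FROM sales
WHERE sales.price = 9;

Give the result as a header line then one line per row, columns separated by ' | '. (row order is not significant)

After WHERE (1 rows):
sales.price | sales.qty
9 | 80
After SELECT (1 rows):
sales.price
9

== RESULT ==
sales.price
9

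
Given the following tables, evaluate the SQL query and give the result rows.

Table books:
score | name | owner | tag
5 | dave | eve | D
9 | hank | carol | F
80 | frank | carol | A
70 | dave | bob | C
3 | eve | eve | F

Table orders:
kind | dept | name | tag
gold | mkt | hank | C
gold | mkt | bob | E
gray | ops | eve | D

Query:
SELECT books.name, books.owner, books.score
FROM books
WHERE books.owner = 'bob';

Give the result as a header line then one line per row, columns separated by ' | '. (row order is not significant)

== RESULT ==
books.name | books.owner | books.score
dave | bob | 70

Derivation:
After WHERE (1 rows):
books.score | books.name | books.owner | books.tag
70 | dave | bob | C
After SELECT (1 rows):
books.name | books.owner | books.score
dave | bob | 70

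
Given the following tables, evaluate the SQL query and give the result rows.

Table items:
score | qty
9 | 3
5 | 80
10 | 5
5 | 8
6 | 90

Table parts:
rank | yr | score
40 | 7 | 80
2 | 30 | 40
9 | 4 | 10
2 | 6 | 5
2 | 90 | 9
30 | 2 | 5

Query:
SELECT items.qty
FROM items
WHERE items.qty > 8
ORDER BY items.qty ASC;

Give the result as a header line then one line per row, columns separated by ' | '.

== RESULT ==
items.qty
80
90

Derivation:
After WHERE (2 rows):
items.score | items.qty
5 | 80
6 | 90
After SELECT (2 rows):
items.qty
80
90
After ORDER BY (2 rows):
items.qty
80
90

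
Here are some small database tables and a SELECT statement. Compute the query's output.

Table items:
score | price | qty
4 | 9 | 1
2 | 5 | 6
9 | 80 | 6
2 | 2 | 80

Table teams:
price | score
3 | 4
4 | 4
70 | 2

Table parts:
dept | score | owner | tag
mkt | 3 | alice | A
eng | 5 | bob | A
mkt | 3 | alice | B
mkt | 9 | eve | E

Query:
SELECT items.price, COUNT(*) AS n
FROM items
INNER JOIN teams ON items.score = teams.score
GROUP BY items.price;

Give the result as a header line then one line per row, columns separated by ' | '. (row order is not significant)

== RESULT ==
items.price | n
9 | 2
5 | 1
2 | 1

Derivation:
After JOIN teams (4 rows):
items.score | items.price | items.qty | teams.price | teams.score
4 | 9 | 1 | 3 | 4
4 | 9 | 1 | 4 | 4
2 | 5 | 6 | 70 | 2
2 | 2 | 80 | 70 | 2
After GROUP BY (3 rows):
items.price | n
9 | 2
5 | 1
2 | 1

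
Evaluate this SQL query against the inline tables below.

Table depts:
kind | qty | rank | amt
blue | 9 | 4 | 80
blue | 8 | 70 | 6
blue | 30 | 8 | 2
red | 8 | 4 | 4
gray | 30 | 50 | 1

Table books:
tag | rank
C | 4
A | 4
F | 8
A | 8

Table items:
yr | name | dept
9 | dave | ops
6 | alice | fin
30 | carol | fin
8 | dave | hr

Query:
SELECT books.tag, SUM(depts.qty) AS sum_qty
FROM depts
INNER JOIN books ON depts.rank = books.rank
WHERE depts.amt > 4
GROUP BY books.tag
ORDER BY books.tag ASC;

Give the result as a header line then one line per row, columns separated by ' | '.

== RESULT ==
books.tag | sum_qty
A | 9
C | 9

Derivation:
After JOIN books (6 rows):
depts.kind | depts.qty | depts.rank | depts.amt | books.tag | books.rank
blue | 9 | 4 | 80 | C | 4
blue | 9 | 4 | 80 | A | 4
blue | 30 | 8 | 2 | F | 8
blue | 30 | 8 | 2 | A | 8
red | 8 | 4 | 4 | C | 4
red | 8 | 4 | 4 | A | 4
After WHERE (2 rows):
depts.kind | depts.qty | depts.rank | depts.amt | books.tag | books.rank
blue | 9 | 4 | 80 | C | 4
blue | 9 | 4 | 80 | A | 4
After GROUP BY (2 rows):
books.tag | sum_qty
C | 9
A | 9
After ORDER BY (2 rows):
books.tag | sum_qty
A | 9
C | 9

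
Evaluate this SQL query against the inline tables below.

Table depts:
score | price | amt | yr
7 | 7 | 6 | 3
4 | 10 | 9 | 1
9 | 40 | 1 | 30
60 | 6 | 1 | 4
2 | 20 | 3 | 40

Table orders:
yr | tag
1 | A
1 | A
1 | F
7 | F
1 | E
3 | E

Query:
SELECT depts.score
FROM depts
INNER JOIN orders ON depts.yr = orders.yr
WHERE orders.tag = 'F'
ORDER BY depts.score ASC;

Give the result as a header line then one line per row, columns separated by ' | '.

== RESULT ==
depts.score
4

Derivation:
After JOIN orders (5 rows):
depts.score | depts.price | depts.amt | depts.yr | orders.yr | orders.tag
7 | 7 | 6 | 3 | 3 | E
4 | 10 | 9 | 1 | 1 | A
4 | 10 | 9 | 1 | 1 | A
4 | 10 | 9 | 1 | 1 | F
4 | 10 | 9 | 1 | 1 | E
After WHERE (1 rows):
depts.score | depts.price | depts.amt | depts.yr | orders.yr | orders.tag
4 | 10 | 9 | 1 | 1 | F
After SELECT (1 rows):
depts.score
4
After ORDER BY (1 rows):
depts.score
4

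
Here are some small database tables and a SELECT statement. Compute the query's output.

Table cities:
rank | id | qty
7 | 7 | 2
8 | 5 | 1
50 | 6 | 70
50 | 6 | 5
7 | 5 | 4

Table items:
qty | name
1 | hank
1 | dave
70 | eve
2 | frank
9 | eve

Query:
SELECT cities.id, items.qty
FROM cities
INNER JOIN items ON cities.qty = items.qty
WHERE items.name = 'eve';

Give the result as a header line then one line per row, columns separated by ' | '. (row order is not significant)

After JOIN items (4 rows):
cities.rank | cities.id | cities.qty | items.qty | items.name
7 | 7 | 2 | 2 | frank
8 | 5 | 1 | 1 | hank
8 | 5 | 1 | 1 | dave
50 | 6 | 70 | 70 | eve
After WHERE (1 rows):
cities.rank | cities.id | cities.qty | items.qty | items.name
50 | 6 | 70 | 70 | eve
After SELECT (1 rows):
cities.id | items.qty
6 | 70

== RESULT ==
cities.id | items.qty
6 | 70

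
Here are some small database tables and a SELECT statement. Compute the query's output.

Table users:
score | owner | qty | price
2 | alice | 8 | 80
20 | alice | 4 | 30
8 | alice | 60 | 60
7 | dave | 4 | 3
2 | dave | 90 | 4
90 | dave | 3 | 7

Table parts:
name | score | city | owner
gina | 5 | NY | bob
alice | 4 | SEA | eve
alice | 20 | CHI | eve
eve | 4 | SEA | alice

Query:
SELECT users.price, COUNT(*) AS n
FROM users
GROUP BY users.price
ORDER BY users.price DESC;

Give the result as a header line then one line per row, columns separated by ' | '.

== RESULT ==
users.price | n
80 | 1
60 | 1
30 | 1
7 | 1
4 | 1
3 | 1

Derivation:
After GROUP BY (6 rows):
users.price | n
80 | 1
30 | 1
60 | 1
3 | 1
4 | 1
7 | 1
After ORDER BY (6 rows):
users.price | n
80 | 1
60 | 1
30 | 1
7 | 1
4 | 1
3 | 1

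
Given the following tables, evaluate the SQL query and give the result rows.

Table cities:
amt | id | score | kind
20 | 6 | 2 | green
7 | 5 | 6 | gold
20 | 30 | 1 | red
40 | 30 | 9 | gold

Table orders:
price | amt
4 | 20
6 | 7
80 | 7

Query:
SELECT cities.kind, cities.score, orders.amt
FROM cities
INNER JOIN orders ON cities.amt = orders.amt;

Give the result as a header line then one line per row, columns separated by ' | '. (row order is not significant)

== RESULT ==
cities.kind | cities.score | orders.amt
green | 2 | 20
gold | 6 | 7
gold | 6 | 7
red | 1 | 20

Derivation:
After JOIN orders (4 rows):
cities.amt | cities.id | cities.score | cities.kind | orders.price | orders.amt
20 | 6 | 2 | green | 4 | 20
7 | 5 | 6 | gold | 6 | 7
7 | 5 | 6 | gold | 80 | 7
20 | 30 | 1 | red | 4 | 20
After SELECT (4 rows):
cities.kind | cities.score | orders.amt
green | 2 | 20
gold | 6 | 7
gold | 6 | 7
red | 1 | 20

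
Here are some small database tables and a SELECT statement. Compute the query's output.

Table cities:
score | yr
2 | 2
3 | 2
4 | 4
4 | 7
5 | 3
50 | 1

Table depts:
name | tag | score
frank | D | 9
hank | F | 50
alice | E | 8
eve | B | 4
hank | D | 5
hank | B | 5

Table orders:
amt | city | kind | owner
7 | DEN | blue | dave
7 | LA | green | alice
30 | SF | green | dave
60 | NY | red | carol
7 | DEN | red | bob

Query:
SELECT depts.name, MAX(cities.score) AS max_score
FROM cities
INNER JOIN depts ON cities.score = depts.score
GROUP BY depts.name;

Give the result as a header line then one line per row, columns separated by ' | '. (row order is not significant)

== RESULT ==
depts.name | max_score
eve | 4
hank | 50

Derivation:
After JOIN depts (5 rows):
cities.score | cities.yr | depts.name | depts.tag | depts.score
4 | 4 | eve | B | 4
4 | 7 | eve | B | 4
5 | 3 | hank | D | 5
5 | 3 | hank | B | 5
50 | 1 | hank | F | 50
After GROUP BY (2 rows):
depts.name | max_score
eve | 4
hank | 50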